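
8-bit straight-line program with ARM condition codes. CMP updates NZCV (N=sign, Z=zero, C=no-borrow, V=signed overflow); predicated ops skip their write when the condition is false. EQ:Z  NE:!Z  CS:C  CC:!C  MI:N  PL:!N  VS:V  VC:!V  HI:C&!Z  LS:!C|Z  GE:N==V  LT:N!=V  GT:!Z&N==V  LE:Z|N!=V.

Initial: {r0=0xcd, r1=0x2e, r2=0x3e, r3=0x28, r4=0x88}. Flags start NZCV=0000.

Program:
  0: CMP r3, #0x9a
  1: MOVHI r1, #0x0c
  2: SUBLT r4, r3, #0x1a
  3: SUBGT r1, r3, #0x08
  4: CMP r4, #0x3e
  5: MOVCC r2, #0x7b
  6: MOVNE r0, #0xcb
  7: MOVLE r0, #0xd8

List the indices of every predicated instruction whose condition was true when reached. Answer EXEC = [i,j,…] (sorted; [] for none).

EXEC = [3,6,7]

[0] flags=1001 → (cmp)
[1] flags=1001 HI?F → skip
[2] flags=1001 LT?F → skip
[3] flags=1001 GT?T → r1=0x20
[4] flags=0011 → (cmp)
[5] flags=0011 CC?F → skip
[6] flags=0011 NE?T → r0=0xcb
[7] flags=0011 LE?T → r0=0xd8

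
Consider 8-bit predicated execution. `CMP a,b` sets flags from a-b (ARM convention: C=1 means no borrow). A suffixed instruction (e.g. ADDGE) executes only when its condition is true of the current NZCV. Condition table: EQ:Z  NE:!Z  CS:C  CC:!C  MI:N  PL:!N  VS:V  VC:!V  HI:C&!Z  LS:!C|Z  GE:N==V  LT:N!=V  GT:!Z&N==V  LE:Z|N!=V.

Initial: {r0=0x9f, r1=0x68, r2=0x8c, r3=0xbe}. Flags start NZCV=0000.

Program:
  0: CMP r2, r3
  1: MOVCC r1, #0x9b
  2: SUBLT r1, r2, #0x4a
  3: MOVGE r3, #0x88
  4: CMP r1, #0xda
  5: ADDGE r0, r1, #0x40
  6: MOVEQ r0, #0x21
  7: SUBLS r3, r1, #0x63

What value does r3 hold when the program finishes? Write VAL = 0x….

0: ✓ CMP  NZCV=1000
1: ✓ MOVCC  r1←0x9b
2: ✓ SUBLT  r1←0x42
3: · MOVGE
4: ✓ CMP  NZCV=0000
5: ✓ ADDGE  r0←0x82
6: · MOVEQ
7: ✓ SUBLS  r3←0xdf

VAL = 0xdf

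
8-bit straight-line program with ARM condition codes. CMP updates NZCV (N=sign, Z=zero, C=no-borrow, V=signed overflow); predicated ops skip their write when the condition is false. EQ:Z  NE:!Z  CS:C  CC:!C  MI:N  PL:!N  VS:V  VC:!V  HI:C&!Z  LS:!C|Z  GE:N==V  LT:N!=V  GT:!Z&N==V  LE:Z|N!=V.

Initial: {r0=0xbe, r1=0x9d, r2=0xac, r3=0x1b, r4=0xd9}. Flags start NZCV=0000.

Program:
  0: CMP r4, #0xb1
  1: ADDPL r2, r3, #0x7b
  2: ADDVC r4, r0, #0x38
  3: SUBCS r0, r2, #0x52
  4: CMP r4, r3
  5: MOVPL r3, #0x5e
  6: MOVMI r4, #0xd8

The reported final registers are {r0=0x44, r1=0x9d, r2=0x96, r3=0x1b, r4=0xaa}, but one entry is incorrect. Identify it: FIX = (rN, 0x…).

[0] flags=0010 → (cmp)
[1] flags=0010 PL?T → r2=0x96
[2] flags=0010 VC?T → r4=0xf6
[3] flags=0010 CS?T → r0=0x44
[4] flags=1010 → (cmp)
[5] flags=1010 PL?F → skip
[6] flags=1010 MI?T → r4=0xd8

FIX = (r4, 0xd8)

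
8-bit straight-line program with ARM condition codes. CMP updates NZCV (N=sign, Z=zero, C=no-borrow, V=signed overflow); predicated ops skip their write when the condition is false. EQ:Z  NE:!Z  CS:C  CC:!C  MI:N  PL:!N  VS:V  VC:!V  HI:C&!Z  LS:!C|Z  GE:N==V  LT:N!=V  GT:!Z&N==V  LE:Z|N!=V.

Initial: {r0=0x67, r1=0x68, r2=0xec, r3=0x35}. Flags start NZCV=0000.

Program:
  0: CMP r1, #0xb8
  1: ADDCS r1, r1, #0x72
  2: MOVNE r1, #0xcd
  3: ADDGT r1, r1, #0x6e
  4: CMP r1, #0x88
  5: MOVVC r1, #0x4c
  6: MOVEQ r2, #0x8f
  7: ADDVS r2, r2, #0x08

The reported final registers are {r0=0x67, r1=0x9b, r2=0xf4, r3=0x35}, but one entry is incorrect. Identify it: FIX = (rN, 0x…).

FIX = (r1, 0x3b)

[0] flags=1001 → (cmp)
[1] flags=1001 CS?F → skip
[2] flags=1001 NE?T → r1=0xcd
[3] flags=1001 GT?T → r1=0x3b
[4] flags=1001 → (cmp)
[5] flags=1001 VC?F → skip
[6] flags=1001 EQ?F → skip
[7] flags=1001 VS?T → r2=0xf4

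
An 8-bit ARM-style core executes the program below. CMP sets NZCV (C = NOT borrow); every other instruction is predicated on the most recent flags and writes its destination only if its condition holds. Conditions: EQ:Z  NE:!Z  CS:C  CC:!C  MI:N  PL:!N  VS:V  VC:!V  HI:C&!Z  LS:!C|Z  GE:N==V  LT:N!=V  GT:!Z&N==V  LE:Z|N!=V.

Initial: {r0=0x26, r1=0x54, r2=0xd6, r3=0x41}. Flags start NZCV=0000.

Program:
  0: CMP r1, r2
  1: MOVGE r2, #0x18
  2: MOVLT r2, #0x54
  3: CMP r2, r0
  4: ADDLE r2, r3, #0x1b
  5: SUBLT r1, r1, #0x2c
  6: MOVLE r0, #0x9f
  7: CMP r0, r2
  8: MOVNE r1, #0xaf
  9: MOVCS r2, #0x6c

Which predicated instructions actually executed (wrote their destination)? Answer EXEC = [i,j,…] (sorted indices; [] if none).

0: ✓ CMP  NZCV=0000
1: ✓ MOVGE  r2←0x18
2: · MOVLT
3: ✓ CMP  NZCV=1000
4: ✓ ADDLE  r2←0x5c
5: ✓ SUBLT  r1←0x28
6: ✓ MOVLE  r0←0x9f
7: ✓ CMP  NZCV=0011
8: ✓ MOVNE  r1←0xaf
9: ✓ MOVCS  r2←0x6c

EXEC = [1,4,5,6,8,9]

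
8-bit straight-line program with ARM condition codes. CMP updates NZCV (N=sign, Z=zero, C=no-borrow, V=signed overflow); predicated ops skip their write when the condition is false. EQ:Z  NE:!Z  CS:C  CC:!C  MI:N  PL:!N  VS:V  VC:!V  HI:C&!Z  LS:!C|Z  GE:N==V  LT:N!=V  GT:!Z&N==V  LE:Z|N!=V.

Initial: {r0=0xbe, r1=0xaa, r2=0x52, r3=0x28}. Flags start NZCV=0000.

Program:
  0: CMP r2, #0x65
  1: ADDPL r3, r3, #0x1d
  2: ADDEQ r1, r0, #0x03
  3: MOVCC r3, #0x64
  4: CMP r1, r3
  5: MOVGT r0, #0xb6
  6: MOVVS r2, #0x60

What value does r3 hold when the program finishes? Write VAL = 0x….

VAL = 0x64

[0] flags=1000 → (cmp)
[1] flags=1000 PL?F → skip
[2] flags=1000 EQ?F → skip
[3] flags=1000 CC?T → r3=0x64
[4] flags=0011 → (cmp)
[5] flags=0011 GT?F → skip
[6] flags=0011 VS?T → r2=0x60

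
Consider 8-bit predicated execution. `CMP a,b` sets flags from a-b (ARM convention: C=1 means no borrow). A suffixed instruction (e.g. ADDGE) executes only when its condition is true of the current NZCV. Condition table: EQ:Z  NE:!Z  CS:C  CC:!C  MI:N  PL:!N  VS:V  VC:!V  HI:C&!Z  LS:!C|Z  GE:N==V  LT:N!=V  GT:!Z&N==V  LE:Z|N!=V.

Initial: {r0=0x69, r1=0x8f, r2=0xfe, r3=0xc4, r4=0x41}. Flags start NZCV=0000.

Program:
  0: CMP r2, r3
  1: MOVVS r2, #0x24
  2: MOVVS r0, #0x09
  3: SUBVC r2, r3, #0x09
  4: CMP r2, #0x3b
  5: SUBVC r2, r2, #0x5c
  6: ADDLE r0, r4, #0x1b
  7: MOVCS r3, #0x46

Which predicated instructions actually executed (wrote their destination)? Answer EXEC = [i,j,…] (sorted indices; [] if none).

[0] flags=0010 → (cmp)
[1] flags=0010 VS?F → skip
[2] flags=0010 VS?F → skip
[3] flags=0010 VC?T → r2=0xbb
[4] flags=1010 → (cmp)
[5] flags=1010 VC?T → r2=0x5f
[6] flags=1010 LE?T → r0=0x5c
[7] flags=1010 CS?T → r3=0x46

EXEC = [3,5,6,7]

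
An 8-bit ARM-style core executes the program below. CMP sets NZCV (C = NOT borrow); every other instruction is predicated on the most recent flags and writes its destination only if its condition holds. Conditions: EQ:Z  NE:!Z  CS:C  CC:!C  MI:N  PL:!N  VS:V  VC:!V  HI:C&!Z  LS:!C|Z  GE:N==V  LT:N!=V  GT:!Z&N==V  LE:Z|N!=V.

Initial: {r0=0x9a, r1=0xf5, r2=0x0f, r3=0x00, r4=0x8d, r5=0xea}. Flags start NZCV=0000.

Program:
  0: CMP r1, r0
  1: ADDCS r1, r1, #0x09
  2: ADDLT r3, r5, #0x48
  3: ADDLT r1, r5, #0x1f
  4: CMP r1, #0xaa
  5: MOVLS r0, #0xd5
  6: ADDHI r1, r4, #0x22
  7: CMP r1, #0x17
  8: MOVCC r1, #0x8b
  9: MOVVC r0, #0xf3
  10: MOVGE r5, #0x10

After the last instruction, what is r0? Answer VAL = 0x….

VAL = 0xf3

[0] flags=0010 → (cmp)
[1] flags=0010 CS?T → r1=0xfe
[2] flags=0010 LT?F → skip
[3] flags=0010 LT?F → skip
[4] flags=0010 → (cmp)
[5] flags=0010 LS?F → skip
[6] flags=0010 HI?T → r1=0xaf
[7] flags=1010 → (cmp)
[8] flags=1010 CC?F → skip
[9] flags=1010 VC?T → r0=0xf3
[10] flags=1010 GE?F → skip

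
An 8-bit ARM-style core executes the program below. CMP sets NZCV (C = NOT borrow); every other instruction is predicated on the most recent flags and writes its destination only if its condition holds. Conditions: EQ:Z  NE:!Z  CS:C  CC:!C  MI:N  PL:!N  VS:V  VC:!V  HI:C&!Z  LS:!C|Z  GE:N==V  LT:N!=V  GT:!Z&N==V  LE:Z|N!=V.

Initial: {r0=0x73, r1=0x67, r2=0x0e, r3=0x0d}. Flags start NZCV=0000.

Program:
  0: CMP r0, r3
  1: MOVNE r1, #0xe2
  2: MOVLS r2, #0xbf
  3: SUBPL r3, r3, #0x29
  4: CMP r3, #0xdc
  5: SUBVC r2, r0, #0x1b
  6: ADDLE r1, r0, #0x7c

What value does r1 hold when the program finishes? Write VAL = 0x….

[0] flags=0010 → (cmp)
[1] flags=0010 NE?T → r1=0xe2
[2] flags=0010 LS?F → skip
[3] flags=0010 PL?T → r3=0xe4
[4] flags=0010 → (cmp)
[5] flags=0010 VC?T → r2=0x58
[6] flags=0010 LE?F → skip

VAL = 0xe2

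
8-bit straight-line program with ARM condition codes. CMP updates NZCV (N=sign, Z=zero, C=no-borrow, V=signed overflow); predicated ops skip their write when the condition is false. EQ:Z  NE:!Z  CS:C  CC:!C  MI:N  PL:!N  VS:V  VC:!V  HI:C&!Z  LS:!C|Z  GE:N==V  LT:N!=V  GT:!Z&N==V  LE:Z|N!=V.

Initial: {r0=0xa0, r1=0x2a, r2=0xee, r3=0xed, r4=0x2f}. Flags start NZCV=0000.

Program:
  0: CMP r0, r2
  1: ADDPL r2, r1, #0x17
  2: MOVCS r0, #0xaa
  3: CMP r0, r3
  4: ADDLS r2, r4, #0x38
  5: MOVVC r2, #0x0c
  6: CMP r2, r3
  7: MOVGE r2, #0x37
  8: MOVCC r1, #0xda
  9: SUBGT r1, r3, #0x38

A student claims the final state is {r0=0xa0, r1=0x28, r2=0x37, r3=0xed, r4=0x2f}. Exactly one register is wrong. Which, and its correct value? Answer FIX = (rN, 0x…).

0: ✓ CMP  NZCV=1000
1: · ADDPL
2: · MOVCS
3: ✓ CMP  NZCV=1000
4: ✓ ADDLS  r2←0x67
5: ✓ MOVVC  r2←0x0c
6: ✓ CMP  NZCV=0000
7: ✓ MOVGE  r2←0x37
8: ✓ MOVCC  r1←0xda
9: ✓ SUBGT  r1←0xb5

FIX = (r1, 0xb5)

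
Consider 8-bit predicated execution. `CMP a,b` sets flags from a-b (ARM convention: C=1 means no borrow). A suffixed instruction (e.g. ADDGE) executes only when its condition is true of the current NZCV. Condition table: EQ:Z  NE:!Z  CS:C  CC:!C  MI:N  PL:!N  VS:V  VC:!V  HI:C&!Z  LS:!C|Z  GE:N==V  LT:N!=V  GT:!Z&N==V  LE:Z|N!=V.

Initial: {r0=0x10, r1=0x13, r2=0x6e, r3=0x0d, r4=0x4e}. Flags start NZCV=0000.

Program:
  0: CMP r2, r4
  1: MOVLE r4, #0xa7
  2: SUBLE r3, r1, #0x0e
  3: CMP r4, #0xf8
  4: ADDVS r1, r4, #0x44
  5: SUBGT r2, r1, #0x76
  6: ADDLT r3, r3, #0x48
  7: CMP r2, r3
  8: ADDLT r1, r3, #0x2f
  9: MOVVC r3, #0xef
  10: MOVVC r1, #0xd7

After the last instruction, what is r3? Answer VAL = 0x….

[0] flags=0010 → (cmp)
[1] flags=0010 LE?F → skip
[2] flags=0010 LE?F → skip
[3] flags=0000 → (cmp)
[4] flags=0000 VS?F → skip
[5] flags=0000 GT?T → r2=0x9d
[6] flags=0000 LT?F → skip
[7] flags=1010 → (cmp)
[8] flags=1010 LT?T → r1=0x3c
[9] flags=1010 VC?T → r3=0xef
[10] flags=1010 VC?T → r1=0xd7

VAL = 0xef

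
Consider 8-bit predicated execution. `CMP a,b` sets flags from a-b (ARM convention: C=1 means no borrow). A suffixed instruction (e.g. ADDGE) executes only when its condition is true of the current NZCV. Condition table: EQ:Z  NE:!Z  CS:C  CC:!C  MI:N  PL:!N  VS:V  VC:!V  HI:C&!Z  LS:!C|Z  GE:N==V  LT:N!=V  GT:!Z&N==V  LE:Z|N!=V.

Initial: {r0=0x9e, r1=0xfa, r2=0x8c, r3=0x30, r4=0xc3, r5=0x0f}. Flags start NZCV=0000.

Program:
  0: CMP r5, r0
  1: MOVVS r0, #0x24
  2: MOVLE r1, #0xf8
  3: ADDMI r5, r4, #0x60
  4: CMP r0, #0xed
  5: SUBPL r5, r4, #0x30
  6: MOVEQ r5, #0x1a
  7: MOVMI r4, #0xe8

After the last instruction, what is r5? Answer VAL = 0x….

[0] flags=0000 → (cmp)
[1] flags=0000 VS?F → skip
[2] flags=0000 LE?F → skip
[3] flags=0000 MI?F → skip
[4] flags=1000 → (cmp)
[5] flags=1000 PL?F → skip
[6] flags=1000 EQ?F → skip
[7] flags=1000 MI?T → r4=0xe8

VAL = 0x0f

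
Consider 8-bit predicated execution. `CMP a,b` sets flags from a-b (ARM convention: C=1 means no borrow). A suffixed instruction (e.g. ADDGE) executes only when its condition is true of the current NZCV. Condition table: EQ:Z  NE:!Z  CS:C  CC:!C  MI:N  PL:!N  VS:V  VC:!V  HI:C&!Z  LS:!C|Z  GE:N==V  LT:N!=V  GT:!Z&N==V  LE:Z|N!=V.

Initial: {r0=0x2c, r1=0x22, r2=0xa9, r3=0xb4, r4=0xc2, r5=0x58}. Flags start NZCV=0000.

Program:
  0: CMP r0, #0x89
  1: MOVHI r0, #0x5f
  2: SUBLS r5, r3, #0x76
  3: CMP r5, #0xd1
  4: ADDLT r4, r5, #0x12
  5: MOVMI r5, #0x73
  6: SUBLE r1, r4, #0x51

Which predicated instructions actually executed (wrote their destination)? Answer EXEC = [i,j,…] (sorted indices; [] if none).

[0] flags=1001 → (cmp)
[1] flags=1001 HI?F → skip
[2] flags=1001 LS?T → r5=0x3e
[3] flags=0000 → (cmp)
[4] flags=0000 LT?F → skip
[5] flags=0000 MI?F → skip
[6] flags=0000 LE?F → skip

EXEC = [2]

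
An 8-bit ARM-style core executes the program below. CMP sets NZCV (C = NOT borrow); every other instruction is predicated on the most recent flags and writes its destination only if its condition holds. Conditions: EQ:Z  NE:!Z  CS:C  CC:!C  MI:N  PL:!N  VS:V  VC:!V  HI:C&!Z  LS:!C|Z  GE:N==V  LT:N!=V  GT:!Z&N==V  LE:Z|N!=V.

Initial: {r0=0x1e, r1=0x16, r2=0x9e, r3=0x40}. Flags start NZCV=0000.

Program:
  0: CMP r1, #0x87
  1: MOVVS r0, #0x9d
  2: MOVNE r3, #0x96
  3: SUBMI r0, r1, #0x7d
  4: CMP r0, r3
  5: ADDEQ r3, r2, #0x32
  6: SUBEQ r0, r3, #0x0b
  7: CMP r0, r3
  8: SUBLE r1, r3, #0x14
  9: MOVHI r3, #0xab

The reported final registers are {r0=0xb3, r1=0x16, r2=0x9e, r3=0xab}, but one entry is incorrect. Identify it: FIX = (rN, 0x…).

FIX = (r0, 0x99)

0: ✓ CMP  NZCV=1001
1: ✓ MOVVS  r0←0x9d
2: ✓ MOVNE  r3←0x96
3: ✓ SUBMI  r0←0x99
4: ✓ CMP  NZCV=0010
5: · ADDEQ
6: · SUBEQ
7: ✓ CMP  NZCV=0010
8: · SUBLE
9: ✓ MOVHI  r3←0xab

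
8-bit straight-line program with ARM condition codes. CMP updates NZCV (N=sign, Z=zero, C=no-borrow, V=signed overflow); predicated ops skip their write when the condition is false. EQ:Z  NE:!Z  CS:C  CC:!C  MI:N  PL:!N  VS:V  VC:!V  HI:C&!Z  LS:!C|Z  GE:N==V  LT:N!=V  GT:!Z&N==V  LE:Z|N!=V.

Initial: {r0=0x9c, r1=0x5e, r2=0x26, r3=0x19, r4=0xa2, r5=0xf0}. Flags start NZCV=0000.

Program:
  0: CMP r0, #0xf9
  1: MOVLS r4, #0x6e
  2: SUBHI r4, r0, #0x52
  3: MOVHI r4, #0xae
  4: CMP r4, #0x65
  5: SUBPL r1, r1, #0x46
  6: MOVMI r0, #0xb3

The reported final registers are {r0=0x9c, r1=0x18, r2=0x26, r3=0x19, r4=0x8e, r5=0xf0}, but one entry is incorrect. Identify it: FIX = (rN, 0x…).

[0] flags=1000 → (cmp)
[1] flags=1000 LS?T → r4=0x6e
[2] flags=1000 HI?F → skip
[3] flags=1000 HI?F → skip
[4] flags=0010 → (cmp)
[5] flags=0010 PL?T → r1=0x18
[6] flags=0010 MI?F → skip

FIX = (r4, 0x6e)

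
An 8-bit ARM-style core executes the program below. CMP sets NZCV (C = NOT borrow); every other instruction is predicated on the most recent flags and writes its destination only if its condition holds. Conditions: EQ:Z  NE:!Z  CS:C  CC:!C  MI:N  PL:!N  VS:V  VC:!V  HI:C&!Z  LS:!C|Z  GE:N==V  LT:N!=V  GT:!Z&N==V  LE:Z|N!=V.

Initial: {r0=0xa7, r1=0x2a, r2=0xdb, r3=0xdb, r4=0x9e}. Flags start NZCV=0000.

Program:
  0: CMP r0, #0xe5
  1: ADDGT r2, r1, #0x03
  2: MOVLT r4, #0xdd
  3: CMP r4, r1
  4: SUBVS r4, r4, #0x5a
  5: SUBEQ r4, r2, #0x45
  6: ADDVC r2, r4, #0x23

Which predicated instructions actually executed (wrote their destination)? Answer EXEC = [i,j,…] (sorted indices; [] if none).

0: ✓ CMP  NZCV=1000
1: · ADDGT
2: ✓ MOVLT  r4←0xdd
3: ✓ CMP  NZCV=1010
4: · SUBVS
5: · SUBEQ
6: ✓ ADDVC  r2←0x00

EXEC = [2,6]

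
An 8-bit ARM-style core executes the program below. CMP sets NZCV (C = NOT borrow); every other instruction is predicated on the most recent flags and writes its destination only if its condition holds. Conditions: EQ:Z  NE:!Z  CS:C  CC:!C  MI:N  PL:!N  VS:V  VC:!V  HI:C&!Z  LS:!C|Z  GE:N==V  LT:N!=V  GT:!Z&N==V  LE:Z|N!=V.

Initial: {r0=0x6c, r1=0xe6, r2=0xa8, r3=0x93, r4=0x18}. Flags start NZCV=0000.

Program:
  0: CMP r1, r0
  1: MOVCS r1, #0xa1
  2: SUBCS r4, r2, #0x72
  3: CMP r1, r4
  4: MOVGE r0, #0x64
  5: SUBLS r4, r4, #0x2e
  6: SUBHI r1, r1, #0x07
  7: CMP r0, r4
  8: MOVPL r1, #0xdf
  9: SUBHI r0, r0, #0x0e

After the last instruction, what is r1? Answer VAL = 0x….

VAL = 0xdf

[0] flags=0011 → (cmp)
[1] flags=0011 CS?T → r1=0xa1
[2] flags=0011 CS?T → r4=0x36
[3] flags=0011 → (cmp)
[4] flags=0011 GE?F → skip
[5] flags=0011 LS?F → skip
[6] flags=0011 HI?T → r1=0x9a
[7] flags=0010 → (cmp)
[8] flags=0010 PL?T → r1=0xdf
[9] flags=0010 HI?T → r0=0x5e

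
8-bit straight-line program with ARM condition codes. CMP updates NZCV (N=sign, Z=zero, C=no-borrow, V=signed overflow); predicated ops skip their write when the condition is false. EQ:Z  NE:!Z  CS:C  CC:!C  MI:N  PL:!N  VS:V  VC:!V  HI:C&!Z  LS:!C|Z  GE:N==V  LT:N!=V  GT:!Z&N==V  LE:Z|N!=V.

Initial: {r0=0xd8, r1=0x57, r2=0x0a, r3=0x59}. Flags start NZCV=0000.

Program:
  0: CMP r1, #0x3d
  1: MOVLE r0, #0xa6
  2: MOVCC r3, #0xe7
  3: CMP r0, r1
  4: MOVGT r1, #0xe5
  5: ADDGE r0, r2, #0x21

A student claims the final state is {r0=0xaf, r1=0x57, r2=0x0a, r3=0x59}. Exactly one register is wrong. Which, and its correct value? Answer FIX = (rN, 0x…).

FIX = (r0, 0xd8)

0: ✓ CMP  NZCV=0010
1: · MOVLE
2: · MOVCC
3: ✓ CMP  NZCV=1010
4: · MOVGT
5: · ADDGE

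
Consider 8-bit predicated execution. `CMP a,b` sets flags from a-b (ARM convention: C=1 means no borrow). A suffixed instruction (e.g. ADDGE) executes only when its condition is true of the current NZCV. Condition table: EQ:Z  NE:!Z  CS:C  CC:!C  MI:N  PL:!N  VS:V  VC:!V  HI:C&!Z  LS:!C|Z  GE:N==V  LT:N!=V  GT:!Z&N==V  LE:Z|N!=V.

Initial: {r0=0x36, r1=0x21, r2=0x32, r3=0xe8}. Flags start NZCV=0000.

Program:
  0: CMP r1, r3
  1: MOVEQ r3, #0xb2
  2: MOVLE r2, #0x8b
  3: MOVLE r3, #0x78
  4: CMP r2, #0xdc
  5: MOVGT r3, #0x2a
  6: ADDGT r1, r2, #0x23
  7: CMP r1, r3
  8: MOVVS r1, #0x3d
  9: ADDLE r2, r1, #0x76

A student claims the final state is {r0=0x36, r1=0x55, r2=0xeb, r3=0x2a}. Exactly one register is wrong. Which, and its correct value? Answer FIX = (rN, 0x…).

FIX = (r2, 0x32)

0: ✓ CMP  NZCV=0000
1: · MOVEQ
2: · MOVLE
3: · MOVLE
4: ✓ CMP  NZCV=0000
5: ✓ MOVGT  r3←0x2a
6: ✓ ADDGT  r1←0x55
7: ✓ CMP  NZCV=0010
8: · MOVVS
9: · ADDLE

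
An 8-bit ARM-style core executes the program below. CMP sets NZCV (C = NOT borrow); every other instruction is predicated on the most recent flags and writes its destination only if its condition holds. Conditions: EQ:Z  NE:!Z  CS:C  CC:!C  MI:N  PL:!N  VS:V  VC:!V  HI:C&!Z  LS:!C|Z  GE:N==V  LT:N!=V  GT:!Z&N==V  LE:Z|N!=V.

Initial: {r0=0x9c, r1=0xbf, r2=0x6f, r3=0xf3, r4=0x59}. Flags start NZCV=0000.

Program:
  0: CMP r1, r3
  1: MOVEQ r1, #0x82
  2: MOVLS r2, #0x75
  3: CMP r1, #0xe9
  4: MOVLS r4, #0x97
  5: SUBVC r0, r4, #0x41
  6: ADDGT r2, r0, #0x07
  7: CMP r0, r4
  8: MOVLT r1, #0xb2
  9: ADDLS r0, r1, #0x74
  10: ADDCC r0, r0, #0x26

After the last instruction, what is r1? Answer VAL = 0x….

VAL = 0xbf

[0] flags=1000 → (cmp)
[1] flags=1000 EQ?F → skip
[2] flags=1000 LS?T → r2=0x75
[3] flags=1000 → (cmp)
[4] flags=1000 LS?T → r4=0x97
[5] flags=1000 VC?T → r0=0x56
[6] flags=1000 GT?F → skip
[7] flags=1001 → (cmp)
[8] flags=1001 LT?F → skip
[9] flags=1001 LS?T → r0=0x33
[10] flags=1001 CC?T → r0=0x59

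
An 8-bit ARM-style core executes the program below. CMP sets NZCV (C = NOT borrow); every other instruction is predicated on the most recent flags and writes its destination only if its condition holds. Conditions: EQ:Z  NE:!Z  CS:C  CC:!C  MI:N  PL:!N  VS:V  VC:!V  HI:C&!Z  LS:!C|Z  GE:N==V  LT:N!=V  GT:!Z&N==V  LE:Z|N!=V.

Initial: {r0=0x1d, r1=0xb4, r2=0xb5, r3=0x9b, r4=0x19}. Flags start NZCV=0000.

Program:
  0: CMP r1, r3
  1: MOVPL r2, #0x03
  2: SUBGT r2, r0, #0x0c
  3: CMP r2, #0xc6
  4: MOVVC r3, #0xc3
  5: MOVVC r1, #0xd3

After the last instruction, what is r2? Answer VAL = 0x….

[0] flags=0010 → (cmp)
[1] flags=0010 PL?T → r2=0x03
[2] flags=0010 GT?T → r2=0x11
[3] flags=0000 → (cmp)
[4] flags=0000 VC?T → r3=0xc3
[5] flags=0000 VC?T → r1=0xd3

VAL = 0x11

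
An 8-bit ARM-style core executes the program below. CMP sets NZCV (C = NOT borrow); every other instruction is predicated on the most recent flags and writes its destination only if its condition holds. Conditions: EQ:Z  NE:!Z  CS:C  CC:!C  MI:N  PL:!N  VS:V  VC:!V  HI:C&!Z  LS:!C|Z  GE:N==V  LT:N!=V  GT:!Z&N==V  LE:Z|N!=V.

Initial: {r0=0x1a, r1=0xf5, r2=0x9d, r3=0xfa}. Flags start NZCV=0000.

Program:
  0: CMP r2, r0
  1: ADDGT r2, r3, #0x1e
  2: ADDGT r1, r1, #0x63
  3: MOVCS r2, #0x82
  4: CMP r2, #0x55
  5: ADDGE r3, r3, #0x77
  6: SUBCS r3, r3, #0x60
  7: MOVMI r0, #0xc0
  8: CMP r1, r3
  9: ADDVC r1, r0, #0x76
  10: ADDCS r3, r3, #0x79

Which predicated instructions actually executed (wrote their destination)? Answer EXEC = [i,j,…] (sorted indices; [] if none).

[0] flags=1010 → (cmp)
[1] flags=1010 GT?F → skip
[2] flags=1010 GT?F → skip
[3] flags=1010 CS?T → r2=0x82
[4] flags=0011 → (cmp)
[5] flags=0011 GE?F → skip
[6] flags=0011 CS?T → r3=0x9a
[7] flags=0011 MI?F → skip
[8] flags=0010 → (cmp)
[9] flags=0010 VC?T → r1=0x90
[10] flags=0010 CS?T → r3=0x13

EXEC = [3,6,9,10]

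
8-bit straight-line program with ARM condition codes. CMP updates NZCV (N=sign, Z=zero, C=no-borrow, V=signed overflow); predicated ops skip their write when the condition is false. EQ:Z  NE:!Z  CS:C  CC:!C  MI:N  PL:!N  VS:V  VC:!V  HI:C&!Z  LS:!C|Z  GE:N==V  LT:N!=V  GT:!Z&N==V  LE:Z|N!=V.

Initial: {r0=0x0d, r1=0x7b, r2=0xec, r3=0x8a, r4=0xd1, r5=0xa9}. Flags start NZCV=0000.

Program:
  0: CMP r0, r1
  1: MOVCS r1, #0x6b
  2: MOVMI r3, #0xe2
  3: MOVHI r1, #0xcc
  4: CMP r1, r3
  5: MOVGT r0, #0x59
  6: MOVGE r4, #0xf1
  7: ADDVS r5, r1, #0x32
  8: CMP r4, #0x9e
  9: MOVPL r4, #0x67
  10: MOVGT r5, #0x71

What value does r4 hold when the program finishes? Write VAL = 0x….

VAL = 0x67

[0] flags=1000 → (cmp)
[1] flags=1000 CS?F → skip
[2] flags=1000 MI?T → r3=0xe2
[3] flags=1000 HI?F → skip
[4] flags=1001 → (cmp)
[5] flags=1001 GT?T → r0=0x59
[6] flags=1001 GE?T → r4=0xf1
[7] flags=1001 VS?T → r5=0xad
[8] flags=0010 → (cmp)
[9] flags=0010 PL?T → r4=0x67
[10] flags=0010 GT?T → r5=0x71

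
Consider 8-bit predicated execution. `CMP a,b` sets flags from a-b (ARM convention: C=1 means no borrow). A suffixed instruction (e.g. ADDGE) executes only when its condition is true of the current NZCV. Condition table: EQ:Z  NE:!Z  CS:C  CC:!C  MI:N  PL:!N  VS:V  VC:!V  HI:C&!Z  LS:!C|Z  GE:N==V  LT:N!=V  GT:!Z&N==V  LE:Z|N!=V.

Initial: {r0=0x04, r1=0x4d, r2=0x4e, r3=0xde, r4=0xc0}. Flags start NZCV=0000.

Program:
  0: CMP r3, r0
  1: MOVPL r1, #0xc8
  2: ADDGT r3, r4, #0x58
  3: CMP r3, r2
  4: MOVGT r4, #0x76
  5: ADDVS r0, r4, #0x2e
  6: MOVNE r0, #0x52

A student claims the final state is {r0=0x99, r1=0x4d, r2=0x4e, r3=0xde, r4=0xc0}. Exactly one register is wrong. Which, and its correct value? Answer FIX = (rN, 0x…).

[0] flags=1010 → (cmp)
[1] flags=1010 PL?F → skip
[2] flags=1010 GT?F → skip
[3] flags=1010 → (cmp)
[4] flags=1010 GT?F → skip
[5] flags=1010 VS?F → skip
[6] flags=1010 NE?T → r0=0x52

FIX = (r0, 0x52)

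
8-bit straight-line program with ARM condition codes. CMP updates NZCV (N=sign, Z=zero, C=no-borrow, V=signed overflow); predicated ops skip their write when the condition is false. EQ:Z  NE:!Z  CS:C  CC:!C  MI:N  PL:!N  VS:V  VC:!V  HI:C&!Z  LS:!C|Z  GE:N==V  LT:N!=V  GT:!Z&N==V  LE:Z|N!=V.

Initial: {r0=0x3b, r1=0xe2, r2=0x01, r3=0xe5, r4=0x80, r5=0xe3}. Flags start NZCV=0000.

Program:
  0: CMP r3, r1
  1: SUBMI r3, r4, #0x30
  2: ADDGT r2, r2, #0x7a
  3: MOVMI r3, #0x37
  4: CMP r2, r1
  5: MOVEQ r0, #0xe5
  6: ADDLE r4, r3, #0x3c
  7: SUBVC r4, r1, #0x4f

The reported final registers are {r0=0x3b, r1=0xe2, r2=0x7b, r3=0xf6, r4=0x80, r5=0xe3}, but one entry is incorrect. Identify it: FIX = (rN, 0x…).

0: ✓ CMP  NZCV=0010
1: · SUBMI
2: ✓ ADDGT  r2←0x7b
3: · MOVMI
4: ✓ CMP  NZCV=1001
5: · MOVEQ
6: · ADDLE
7: · SUBVC

FIX = (r3, 0xe5)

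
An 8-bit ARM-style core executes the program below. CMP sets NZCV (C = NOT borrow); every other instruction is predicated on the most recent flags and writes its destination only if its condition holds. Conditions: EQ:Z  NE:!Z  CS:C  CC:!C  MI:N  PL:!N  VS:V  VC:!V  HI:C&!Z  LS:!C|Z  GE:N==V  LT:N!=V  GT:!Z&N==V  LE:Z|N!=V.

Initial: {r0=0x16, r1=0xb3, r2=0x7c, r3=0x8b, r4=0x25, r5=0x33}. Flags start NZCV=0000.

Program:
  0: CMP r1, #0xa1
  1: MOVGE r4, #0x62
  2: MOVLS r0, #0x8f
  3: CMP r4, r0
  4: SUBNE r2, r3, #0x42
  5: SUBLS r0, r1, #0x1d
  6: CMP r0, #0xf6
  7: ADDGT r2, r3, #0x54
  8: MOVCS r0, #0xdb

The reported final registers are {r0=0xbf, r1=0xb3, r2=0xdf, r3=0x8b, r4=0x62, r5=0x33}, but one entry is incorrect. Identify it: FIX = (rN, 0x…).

0: ✓ CMP  NZCV=0010
1: ✓ MOVGE  r4←0x62
2: · MOVLS
3: ✓ CMP  NZCV=0010
4: ✓ SUBNE  r2←0x49
5: · SUBLS
6: ✓ CMP  NZCV=0000
7: ✓ ADDGT  r2←0xdf
8: · MOVCS

FIX = (r0, 0x16)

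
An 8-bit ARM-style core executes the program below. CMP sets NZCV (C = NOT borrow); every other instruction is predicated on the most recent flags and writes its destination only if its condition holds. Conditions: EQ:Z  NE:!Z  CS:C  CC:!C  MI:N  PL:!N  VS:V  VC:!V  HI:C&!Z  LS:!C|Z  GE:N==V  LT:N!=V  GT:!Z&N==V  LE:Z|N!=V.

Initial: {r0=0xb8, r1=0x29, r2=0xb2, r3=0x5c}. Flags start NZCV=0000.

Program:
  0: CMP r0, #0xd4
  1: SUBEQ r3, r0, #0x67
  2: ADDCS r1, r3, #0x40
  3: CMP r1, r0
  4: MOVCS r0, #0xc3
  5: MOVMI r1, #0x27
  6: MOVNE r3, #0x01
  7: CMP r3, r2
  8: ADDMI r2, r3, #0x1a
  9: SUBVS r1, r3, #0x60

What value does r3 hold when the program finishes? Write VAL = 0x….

VAL = 0x01

[0] flags=1000 → (cmp)
[1] flags=1000 EQ?F → skip
[2] flags=1000 CS?F → skip
[3] flags=0000 → (cmp)
[4] flags=0000 CS?F → skip
[5] flags=0000 MI?F → skip
[6] flags=0000 NE?T → r3=0x01
[7] flags=0000 → (cmp)
[8] flags=0000 MI?F → skip
[9] flags=0000 VS?F → skip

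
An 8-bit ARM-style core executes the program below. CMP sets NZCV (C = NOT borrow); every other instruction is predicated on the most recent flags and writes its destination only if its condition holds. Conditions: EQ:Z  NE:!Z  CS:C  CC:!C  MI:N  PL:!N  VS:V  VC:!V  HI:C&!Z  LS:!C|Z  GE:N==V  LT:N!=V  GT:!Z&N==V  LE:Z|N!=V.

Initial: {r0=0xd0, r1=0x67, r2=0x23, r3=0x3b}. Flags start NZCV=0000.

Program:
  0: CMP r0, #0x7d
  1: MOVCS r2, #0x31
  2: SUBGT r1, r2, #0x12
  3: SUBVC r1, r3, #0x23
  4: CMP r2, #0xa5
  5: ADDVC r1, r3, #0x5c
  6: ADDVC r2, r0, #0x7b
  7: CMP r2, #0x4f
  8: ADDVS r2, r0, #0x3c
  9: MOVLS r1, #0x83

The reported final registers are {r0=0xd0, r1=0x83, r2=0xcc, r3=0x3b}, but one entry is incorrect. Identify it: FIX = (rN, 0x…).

FIX = (r2, 0x31)

[0] flags=0011 → (cmp)
[1] flags=0011 CS?T → r2=0x31
[2] flags=0011 GT?F → skip
[3] flags=0011 VC?F → skip
[4] flags=1001 → (cmp)
[5] flags=1001 VC?F → skip
[6] flags=1001 VC?F → skip
[7] flags=1000 → (cmp)
[8] flags=1000 VS?F → skip
[9] flags=1000 LS?T → r1=0x83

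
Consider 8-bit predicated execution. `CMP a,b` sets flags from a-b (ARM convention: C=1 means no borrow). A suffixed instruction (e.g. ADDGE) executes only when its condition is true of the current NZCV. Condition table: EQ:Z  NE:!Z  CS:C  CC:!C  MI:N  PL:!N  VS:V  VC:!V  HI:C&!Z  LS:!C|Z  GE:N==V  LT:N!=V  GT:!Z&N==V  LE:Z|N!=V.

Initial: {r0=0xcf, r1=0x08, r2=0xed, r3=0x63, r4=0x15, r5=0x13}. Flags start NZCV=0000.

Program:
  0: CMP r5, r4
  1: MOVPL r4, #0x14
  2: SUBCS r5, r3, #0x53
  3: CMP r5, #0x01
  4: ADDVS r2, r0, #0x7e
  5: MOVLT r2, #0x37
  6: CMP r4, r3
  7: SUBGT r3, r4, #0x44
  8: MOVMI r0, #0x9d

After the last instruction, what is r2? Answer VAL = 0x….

0: ✓ CMP  NZCV=1000
1: · MOVPL
2: · SUBCS
3: ✓ CMP  NZCV=0010
4: · ADDVS
5: · MOVLT
6: ✓ CMP  NZCV=1000
7: · SUBGT
8: ✓ MOVMI  r0←0x9d

VAL = 0xed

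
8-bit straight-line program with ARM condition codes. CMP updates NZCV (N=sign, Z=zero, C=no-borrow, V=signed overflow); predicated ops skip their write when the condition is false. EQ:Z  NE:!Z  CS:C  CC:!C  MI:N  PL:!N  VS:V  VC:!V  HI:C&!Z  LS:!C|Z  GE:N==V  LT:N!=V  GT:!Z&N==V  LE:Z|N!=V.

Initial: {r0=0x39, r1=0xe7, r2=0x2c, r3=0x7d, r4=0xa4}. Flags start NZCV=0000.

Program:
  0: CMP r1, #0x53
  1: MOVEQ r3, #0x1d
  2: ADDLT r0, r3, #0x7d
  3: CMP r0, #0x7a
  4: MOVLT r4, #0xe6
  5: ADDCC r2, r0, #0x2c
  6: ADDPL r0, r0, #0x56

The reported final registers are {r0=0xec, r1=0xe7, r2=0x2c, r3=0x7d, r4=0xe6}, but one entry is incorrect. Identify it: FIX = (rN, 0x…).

FIX = (r0, 0xfa)

0: ✓ CMP  NZCV=1010
1: · MOVEQ
2: ✓ ADDLT  r0←0xfa
3: ✓ CMP  NZCV=1010
4: ✓ MOVLT  r4←0xe6
5: · ADDCC
6: · ADDPL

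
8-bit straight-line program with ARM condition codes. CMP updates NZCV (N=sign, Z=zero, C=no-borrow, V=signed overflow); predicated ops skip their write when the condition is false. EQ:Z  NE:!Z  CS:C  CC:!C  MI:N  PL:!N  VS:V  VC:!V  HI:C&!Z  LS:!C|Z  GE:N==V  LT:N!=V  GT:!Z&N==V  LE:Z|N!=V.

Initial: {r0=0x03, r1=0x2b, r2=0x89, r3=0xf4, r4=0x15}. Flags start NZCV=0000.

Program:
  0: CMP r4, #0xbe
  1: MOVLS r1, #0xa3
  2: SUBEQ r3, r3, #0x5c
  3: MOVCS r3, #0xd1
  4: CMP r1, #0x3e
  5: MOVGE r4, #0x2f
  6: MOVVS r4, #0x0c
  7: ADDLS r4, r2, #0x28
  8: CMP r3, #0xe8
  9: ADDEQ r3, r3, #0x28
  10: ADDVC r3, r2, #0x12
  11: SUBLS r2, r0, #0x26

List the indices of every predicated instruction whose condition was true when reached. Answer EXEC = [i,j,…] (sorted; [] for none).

0: ✓ CMP  NZCV=0000
1: ✓ MOVLS  r1←0xa3
2: · SUBEQ
3: · MOVCS
4: ✓ CMP  NZCV=0011
5: · MOVGE
6: ✓ MOVVS  r4←0x0c
7: · ADDLS
8: ✓ CMP  NZCV=0010
9: · ADDEQ
10: ✓ ADDVC  r3←0x9b
11: · SUBLS

EXEC = [1,6,10]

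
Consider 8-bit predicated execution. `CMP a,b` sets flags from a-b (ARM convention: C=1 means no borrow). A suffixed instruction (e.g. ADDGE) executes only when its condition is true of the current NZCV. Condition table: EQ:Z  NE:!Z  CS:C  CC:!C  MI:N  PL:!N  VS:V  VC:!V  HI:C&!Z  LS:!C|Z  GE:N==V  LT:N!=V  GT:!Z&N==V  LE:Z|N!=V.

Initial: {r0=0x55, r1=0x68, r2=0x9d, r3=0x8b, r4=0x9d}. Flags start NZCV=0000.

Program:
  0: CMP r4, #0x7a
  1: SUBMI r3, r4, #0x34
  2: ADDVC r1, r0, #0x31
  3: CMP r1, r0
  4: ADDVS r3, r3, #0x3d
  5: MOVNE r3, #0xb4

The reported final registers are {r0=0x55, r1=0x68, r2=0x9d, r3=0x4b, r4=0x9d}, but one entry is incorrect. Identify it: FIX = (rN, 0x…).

FIX = (r3, 0xb4)

0: ✓ CMP  NZCV=0011
1: · SUBMI
2: · ADDVC
3: ✓ CMP  NZCV=0010
4: · ADDVS
5: ✓ MOVNE  r3←0xb4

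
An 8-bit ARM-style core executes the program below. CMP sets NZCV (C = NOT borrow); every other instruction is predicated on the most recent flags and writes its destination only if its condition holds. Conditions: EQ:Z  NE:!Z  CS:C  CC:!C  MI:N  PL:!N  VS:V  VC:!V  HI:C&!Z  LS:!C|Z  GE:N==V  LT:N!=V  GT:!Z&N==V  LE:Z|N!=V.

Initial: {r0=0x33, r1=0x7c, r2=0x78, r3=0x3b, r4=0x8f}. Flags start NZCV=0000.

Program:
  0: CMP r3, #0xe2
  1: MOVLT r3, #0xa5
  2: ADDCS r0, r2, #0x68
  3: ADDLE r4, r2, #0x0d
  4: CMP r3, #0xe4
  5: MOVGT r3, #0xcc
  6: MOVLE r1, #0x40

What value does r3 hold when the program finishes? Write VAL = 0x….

VAL = 0xcc

0: ✓ CMP  NZCV=0000
1: · MOVLT
2: · ADDCS
3: · ADDLE
4: ✓ CMP  NZCV=0000
5: ✓ MOVGT  r3←0xcc
6: · MOVLE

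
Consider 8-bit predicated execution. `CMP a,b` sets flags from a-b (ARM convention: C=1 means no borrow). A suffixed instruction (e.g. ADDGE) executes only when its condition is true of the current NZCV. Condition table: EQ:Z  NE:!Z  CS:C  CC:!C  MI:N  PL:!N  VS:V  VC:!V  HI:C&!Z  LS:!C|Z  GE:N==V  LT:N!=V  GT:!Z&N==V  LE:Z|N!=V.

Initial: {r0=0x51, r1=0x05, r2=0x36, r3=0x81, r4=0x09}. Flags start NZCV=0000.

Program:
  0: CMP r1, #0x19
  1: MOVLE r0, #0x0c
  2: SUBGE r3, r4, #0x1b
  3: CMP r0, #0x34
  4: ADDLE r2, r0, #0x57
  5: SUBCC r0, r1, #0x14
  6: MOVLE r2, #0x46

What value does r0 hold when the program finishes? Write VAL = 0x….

0: ✓ CMP  NZCV=1000
1: ✓ MOVLE  r0←0x0c
2: · SUBGE
3: ✓ CMP  NZCV=1000
4: ✓ ADDLE  r2←0x63
5: ✓ SUBCC  r0←0xf1
6: ✓ MOVLE  r2←0x46

VAL = 0xf1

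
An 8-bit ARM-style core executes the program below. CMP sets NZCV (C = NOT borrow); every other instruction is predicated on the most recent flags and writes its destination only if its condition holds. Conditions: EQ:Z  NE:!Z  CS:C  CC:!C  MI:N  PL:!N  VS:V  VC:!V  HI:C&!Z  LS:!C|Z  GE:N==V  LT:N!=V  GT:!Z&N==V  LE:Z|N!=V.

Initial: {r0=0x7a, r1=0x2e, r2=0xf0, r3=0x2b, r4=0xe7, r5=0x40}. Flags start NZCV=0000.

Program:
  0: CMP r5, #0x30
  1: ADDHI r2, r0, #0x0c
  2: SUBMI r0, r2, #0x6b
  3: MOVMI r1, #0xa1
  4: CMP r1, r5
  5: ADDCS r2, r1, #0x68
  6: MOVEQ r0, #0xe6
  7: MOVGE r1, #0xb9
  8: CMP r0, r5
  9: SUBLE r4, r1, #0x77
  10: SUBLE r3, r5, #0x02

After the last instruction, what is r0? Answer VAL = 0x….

VAL = 0x7a

[0] flags=0010 → (cmp)
[1] flags=0010 HI?T → r2=0x86
[2] flags=0010 MI?F → skip
[3] flags=0010 MI?F → skip
[4] flags=1000 → (cmp)
[5] flags=1000 CS?F → skip
[6] flags=1000 EQ?F → skip
[7] flags=1000 GE?F → skip
[8] flags=0010 → (cmp)
[9] flags=0010 LE?F → skip
[10] flags=0010 LE?F → skip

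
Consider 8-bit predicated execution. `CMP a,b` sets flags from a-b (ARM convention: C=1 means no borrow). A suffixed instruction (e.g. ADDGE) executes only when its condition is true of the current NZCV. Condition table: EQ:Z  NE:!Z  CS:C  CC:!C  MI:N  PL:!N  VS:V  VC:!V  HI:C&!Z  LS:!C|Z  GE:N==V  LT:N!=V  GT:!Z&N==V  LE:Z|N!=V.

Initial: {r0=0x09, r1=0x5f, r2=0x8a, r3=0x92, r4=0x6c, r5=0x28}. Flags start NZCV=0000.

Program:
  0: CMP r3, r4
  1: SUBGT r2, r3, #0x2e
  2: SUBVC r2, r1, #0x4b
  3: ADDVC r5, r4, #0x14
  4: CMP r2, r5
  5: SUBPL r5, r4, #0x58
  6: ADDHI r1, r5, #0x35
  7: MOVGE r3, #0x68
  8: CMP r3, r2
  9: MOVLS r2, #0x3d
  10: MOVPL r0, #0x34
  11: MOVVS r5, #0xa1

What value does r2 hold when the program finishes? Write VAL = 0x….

0: ✓ CMP  NZCV=0011
1: · SUBGT
2: · SUBVC
3: · ADDVC
4: ✓ CMP  NZCV=0011
5: ✓ SUBPL  r5←0x14
6: ✓ ADDHI  r1←0x49
7: · MOVGE
8: ✓ CMP  NZCV=0010
9: · MOVLS
10: ✓ MOVPL  r0←0x34
11: · MOVVS

VAL = 0x8a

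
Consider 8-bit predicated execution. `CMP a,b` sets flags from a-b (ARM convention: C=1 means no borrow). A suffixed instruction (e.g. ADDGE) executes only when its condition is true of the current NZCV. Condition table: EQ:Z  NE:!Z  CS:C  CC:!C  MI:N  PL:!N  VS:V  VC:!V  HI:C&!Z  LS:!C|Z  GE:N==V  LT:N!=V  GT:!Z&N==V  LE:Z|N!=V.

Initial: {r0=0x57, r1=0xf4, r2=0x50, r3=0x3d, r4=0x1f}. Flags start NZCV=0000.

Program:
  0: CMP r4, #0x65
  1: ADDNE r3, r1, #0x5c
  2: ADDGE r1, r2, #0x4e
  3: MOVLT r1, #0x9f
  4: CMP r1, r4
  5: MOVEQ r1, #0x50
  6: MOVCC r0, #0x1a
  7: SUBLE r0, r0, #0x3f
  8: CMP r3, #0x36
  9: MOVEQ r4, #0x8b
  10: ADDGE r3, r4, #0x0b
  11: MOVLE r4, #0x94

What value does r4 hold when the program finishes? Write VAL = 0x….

0: ✓ CMP  NZCV=1000
1: ✓ ADDNE  r3←0x50
2: · ADDGE
3: ✓ MOVLT  r1←0x9f
4: ✓ CMP  NZCV=1010
5: · MOVEQ
6: · MOVCC
7: ✓ SUBLE  r0←0x18
8: ✓ CMP  NZCV=0010
9: · MOVEQ
10: ✓ ADDGE  r3←0x2a
11: · MOVLE

VAL = 0x1f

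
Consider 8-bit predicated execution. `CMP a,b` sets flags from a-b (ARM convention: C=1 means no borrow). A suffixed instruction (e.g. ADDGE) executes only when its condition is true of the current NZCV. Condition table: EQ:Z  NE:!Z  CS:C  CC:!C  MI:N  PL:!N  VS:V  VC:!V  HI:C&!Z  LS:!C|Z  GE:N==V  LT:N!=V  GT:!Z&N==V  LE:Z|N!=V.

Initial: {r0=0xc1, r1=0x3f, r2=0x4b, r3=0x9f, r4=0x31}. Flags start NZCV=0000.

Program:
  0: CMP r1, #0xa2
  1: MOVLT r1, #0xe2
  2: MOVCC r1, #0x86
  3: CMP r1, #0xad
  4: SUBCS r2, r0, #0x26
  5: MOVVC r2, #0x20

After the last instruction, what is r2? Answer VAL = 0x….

0: ✓ CMP  NZCV=1001
1: · MOVLT
2: ✓ MOVCC  r1←0x86
3: ✓ CMP  NZCV=1000
4: · SUBCS
5: ✓ MOVVC  r2←0x20

VAL = 0x20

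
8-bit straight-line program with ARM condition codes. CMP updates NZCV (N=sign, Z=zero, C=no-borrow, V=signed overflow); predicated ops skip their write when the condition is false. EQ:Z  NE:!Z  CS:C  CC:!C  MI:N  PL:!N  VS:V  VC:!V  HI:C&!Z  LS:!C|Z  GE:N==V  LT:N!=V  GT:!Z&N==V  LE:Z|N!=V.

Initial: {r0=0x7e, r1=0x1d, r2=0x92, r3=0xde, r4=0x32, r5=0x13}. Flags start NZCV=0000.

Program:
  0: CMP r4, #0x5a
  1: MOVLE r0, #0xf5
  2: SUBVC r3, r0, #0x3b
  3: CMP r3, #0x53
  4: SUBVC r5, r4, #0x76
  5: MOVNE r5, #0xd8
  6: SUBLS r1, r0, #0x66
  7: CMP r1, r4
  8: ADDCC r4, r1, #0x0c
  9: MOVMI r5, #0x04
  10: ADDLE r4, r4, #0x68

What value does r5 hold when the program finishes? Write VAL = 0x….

VAL = 0x04

0: ✓ CMP  NZCV=1000
1: ✓ MOVLE  r0←0xf5
2: ✓ SUBVC  r3←0xba
3: ✓ CMP  NZCV=0011
4: · SUBVC
5: ✓ MOVNE  r5←0xd8
6: · SUBLS
7: ✓ CMP  NZCV=1000
8: ✓ ADDCC  r4←0x29
9: ✓ MOVMI  r5←0x04
10: ✓ ADDLE  r4←0x91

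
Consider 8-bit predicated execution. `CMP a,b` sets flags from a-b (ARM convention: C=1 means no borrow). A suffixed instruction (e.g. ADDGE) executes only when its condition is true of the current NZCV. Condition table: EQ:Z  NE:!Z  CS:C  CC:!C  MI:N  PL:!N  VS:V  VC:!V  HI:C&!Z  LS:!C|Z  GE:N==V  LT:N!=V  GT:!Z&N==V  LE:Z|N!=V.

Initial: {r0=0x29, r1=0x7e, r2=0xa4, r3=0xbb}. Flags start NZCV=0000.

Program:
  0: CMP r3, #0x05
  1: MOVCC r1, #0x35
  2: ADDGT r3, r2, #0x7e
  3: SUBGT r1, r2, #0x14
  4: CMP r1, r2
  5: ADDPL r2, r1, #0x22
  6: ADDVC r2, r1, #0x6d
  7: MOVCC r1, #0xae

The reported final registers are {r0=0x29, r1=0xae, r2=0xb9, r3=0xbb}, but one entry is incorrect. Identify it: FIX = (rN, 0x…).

FIX = (r2, 0xa4)

[0] flags=1010 → (cmp)
[1] flags=1010 CC?F → skip
[2] flags=1010 GT?F → skip
[3] flags=1010 GT?F → skip
[4] flags=1001 → (cmp)
[5] flags=1001 PL?F → skip
[6] flags=1001 VC?F → skip
[7] flags=1001 CC?T → r1=0xae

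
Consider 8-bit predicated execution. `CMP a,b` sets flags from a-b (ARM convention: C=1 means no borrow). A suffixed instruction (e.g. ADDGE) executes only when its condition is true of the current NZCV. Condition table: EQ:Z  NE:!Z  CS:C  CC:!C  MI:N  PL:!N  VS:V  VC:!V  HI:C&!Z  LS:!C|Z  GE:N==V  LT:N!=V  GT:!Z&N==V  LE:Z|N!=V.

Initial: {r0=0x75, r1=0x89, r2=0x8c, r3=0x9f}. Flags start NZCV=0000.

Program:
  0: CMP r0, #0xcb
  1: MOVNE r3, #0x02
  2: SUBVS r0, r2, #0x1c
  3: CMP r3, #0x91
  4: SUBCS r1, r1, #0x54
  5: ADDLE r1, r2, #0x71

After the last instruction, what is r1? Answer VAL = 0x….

[0] flags=1001 → (cmp)
[1] flags=1001 NE?T → r3=0x02
[2] flags=1001 VS?T → r0=0x70
[3] flags=0000 → (cmp)
[4] flags=0000 CS?F → skip
[5] flags=0000 LE?F → skip

VAL = 0x89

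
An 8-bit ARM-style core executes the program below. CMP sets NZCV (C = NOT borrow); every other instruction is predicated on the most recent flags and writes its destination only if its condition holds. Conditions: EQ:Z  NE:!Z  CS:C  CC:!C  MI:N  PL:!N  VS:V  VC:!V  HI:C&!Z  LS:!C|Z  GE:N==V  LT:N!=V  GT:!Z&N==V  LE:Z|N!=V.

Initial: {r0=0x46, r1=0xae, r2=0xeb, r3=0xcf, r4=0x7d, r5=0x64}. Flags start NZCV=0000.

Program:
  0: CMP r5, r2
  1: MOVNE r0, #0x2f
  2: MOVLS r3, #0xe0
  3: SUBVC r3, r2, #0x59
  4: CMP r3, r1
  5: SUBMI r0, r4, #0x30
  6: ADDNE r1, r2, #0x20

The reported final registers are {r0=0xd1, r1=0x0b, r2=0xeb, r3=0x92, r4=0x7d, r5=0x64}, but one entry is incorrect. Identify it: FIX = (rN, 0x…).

FIX = (r0, 0x4d)

0: ✓ CMP  NZCV=0000
1: ✓ MOVNE  r0←0x2f
2: ✓ MOVLS  r3←0xe0
3: ✓ SUBVC  r3←0x92
4: ✓ CMP  NZCV=1000
5: ✓ SUBMI  r0←0x4d
6: ✓ ADDNE  r1←0x0b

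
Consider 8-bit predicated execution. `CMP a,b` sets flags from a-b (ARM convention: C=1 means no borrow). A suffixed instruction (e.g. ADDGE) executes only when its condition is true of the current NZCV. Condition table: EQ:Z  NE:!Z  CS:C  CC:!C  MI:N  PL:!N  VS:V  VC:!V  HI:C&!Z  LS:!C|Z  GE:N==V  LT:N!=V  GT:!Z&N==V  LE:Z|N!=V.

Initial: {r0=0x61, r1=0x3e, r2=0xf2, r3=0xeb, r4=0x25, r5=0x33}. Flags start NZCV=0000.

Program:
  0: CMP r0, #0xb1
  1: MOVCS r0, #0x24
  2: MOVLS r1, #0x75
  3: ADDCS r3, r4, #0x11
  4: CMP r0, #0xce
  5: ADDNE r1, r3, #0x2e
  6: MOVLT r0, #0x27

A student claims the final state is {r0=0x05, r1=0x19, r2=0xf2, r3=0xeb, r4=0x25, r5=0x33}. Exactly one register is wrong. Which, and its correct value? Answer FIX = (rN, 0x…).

[0] flags=1001 → (cmp)
[1] flags=1001 CS?F → skip
[2] flags=1001 LS?T → r1=0x75
[3] flags=1001 CS?F → skip
[4] flags=1001 → (cmp)
[5] flags=1001 NE?T → r1=0x19
[6] flags=1001 LT?F → skip

FIX = (r0, 0x61)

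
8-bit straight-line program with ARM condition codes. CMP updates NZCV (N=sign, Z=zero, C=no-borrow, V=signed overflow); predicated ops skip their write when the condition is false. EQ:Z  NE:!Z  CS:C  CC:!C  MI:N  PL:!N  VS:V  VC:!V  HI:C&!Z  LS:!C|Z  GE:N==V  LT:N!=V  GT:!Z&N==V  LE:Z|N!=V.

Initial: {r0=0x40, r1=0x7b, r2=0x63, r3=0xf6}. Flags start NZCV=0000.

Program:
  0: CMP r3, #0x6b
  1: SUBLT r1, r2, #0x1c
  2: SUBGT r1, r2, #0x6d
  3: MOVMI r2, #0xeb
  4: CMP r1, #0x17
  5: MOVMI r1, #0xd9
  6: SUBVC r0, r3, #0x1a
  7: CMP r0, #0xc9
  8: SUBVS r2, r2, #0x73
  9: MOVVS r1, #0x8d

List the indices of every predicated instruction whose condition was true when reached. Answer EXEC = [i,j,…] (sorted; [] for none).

EXEC = [1,3,6]

0: ✓ CMP  NZCV=1010
1: ✓ SUBLT  r1←0x47
2: · SUBGT
3: ✓ MOVMI  r2←0xeb
4: ✓ CMP  NZCV=0010
5: · MOVMI
6: ✓ SUBVC  r0←0xdc
7: ✓ CMP  NZCV=0010
8: · SUBVS
9: · MOVVS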